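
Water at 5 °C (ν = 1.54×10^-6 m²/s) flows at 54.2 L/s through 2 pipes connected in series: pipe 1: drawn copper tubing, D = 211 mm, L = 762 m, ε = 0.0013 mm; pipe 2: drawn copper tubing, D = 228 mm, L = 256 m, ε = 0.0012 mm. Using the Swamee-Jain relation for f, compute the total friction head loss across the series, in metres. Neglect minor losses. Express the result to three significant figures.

H ≈ 8.39 m

Pipe 1: V = 1.550 m/s, Re = 2.12×10^5, ε/D = 6.16×10^-6, f = 0.01541, h_1 = f(L/D)V²/2g = 6.815 m
Pipe 2: V = 1.328 m/s, Re = 1.97×10^5, ε/D = 5.26×10^-6, f = 0.01563, h_2 = f(L/D)V²/2g = 1.577 m
Series → Q common, losses add: H = Σh = 8.392 m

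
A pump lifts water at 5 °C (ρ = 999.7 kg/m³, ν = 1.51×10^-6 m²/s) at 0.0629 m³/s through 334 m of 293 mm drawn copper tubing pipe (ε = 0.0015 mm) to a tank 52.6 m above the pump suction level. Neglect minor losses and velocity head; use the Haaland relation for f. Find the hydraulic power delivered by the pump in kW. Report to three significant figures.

V = 4Q/(πD²) = 0.9329 m/s; Re = 1.81×10^5; ε/D = 5.12×10^-6; f = 0.01583
h_f = f(L/D)V²/2g = 0.8005 m
Total head H = z + h_f = 52.6 + 0.8005 = 53.40 m
P_hyd = ρgQH = 999.7·9.81·0.0629·53.40 = 32.94 kW

P_hyd ≈ 32.9 kW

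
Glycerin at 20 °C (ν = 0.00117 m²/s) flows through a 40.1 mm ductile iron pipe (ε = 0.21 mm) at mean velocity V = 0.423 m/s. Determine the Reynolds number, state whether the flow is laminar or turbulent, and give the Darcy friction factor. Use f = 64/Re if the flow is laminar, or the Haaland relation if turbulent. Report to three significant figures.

Re ≈ 14.5; laminar; f = 64/Re ≈ 4.41

Re = VD/ν = 0.4230·0.0401/0.00117 = 14.5
Re < 2300 → laminar → f = 64/Re = 4.414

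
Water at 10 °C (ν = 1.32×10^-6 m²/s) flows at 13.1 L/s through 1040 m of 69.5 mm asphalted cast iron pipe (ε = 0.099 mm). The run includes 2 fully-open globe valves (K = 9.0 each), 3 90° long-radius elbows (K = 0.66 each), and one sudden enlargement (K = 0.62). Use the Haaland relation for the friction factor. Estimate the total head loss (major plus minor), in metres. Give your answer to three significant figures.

V = 4Q/(πD²) = 3.453 m/s; V²/2g = 0.6077 m
Re = 1.82×10^5, ε/D = 0.00142 → f = 0.02256 (Haaland)
Major: h_f = f(L/D)·V²/2g = 0.02256·14964·0.6077 = 205.2 m
Minor: ΣK = 20.6; h_m = ΣK·V²/2g = 12.52 m
Total H_L = 205.2 + 12.52 = 217.7 m

H_L ≈ 218 m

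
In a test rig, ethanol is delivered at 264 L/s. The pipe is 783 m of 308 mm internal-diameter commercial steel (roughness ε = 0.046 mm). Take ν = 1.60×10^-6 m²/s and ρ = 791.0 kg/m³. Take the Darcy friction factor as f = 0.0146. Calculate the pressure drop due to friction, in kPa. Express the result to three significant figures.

Δp ≈ 184 kPa

V = 4Q/(πD²) = 4·0.264/(π·0.308²) = 3.543 m/s
h_f = f(L/D)V²/(2g) = 0.01460·(783/0.308)·3.543²/(2·9.81) = 23.75 m
Δp = ρg·h_f = 791.0·9.81·23.75 = 184.3 kPa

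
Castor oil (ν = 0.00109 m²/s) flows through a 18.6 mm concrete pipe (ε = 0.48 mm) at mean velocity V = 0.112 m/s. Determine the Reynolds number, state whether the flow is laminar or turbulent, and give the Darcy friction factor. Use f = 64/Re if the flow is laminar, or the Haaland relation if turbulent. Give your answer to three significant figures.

Re ≈ 1.91; laminar; f = 64/Re ≈ 33.5

Re = VD/ν = 0.1120·0.0186/0.00109 = 1.91
Re < 2300 → laminar → f = 64/Re = 33.49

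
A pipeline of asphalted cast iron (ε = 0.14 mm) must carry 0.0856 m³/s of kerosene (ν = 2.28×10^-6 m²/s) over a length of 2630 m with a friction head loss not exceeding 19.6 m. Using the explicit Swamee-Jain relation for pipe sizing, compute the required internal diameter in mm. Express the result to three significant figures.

D ≈ 279 mm

Swamee-Jain (Type III): D = 0.66·[ε^1.25·(LQ²/(gh_f))^4.75 + ν·Q^9.4·(L/(gh_f))^5.2]^0.04
LQ²/(gh_f) = 0.1002; L/(gh_f) = 13.68
Term 1 = ε^1.25·(…)^4.75 = 2.74×10^-10; Term 2 = ν·Q^9.4·(…)^5.2 = 1.70×10^-10
D = 0.66·(2.74×10^-10 + 1.70×10^-10)^0.04 = 0.2789 m = 279 mm
Check: V = 1.40 m/s, Re = 1.71×10^5, f = 0.01922, h_f = 18.1 m ≈ 19.6 m ✓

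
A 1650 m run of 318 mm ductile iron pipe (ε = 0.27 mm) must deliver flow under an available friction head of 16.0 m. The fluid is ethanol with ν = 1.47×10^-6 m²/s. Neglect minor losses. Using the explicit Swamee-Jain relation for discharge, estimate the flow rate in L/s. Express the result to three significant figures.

Q ≈ 139 L/s

Swamee-Jain (Type II): Q = -0.965·√(gD⁵h_f/L)·ln[ε/(3.7D) + √(3.17ν²L/(gD³h_f))]
√(gD⁵h_f/L) = √(9.81·0.318⁵·16.0/1650) = 0.01759
ε/(3.7D) = 2.29×10^-4; √(3.17ν²L/(gD³h_f)) = 4.73×10^-5
Q = -0.965·0.01759·ln(2.768×10^-4) = 0.1390 m³/s
Check: V = 1.75 m/s, Re = 3.79×10^5, f = 0.01988, h_f = 16.1 m ≈ 16.0 m ✓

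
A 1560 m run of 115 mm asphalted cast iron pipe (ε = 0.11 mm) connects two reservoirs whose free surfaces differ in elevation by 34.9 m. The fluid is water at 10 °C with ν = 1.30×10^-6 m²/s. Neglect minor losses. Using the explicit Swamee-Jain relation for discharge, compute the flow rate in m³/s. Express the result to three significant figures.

Swamee-Jain (Type II): Q = -0.965·√(gD⁵h_f/L)·ln[ε/(3.7D) + √(3.17ν²L/(gD³h_f))]
√(gD⁵h_f/L) = √(9.81·0.115⁵·34.9/1560) = 0.002101
ε/(3.7D) = 2.59×10^-4; √(3.17ν²L/(gD³h_f)) = 1.27×10^-4
Q = -0.965·0.002101·ln(3.852×10^-4) = 0.01594 m³/s
Check: V = 1.53 m/s, Re = 1.36×10^5, f = 0.02160, h_f = 35.2 m ≈ 34.9 m ✓

Q ≈ 0.0159 m³/s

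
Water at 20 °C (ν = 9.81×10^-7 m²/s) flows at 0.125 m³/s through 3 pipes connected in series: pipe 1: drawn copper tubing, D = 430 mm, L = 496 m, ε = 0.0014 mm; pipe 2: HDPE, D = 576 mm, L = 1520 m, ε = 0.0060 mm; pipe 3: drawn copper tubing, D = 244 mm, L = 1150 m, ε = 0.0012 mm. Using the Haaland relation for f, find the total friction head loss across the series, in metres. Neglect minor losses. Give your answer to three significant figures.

H ≈ 22.5 m

Pipe 1: V = 0.8608 m/s, Re = 3.77×10^5, ε/D = 3.26×10^-6, f = 0.01378, h_1 = f(L/D)V²/2g = 0.6001 m
Pipe 2: V = 0.4797 m/s, Re = 2.82×10^5, ε/D = 1.04×10^-5, f = 0.01459, h_2 = f(L/D)V²/2g = 0.4517 m
Pipe 3: V = 2.673 m/s, Re = 6.65×10^5, ε/D = 4.92×10^-6, f = 0.01249, h_3 = f(L/D)V²/2g = 21.44 m
Series → Q common, losses add: H = Σh = 22.49 m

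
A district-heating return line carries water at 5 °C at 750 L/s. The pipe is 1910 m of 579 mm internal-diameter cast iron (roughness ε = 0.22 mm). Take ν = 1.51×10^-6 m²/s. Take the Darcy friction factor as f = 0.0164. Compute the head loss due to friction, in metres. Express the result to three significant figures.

V = 4Q/(πD²) = 4·0.750/(π·0.579²) = 2.848 m/s
h_f = f(L/D)V²/(2g) = 0.01640·(1910/0.579)·2.848²/(2·9.81) = 22.37 m

h_f ≈ 22.4 m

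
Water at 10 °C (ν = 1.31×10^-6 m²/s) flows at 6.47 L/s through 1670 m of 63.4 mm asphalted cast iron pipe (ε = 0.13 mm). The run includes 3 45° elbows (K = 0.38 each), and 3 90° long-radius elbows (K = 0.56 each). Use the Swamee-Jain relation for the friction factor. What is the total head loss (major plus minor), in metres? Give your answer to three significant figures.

H_L ≈ 144 m

V = 4Q/(πD²) = 2.049 m/s; V²/2g = 0.2141 m
Re = 9.92×10^4, ε/D = 0.00205 → f = 0.02548 (Swamee-Jain)
Major: h_f = f(L/D)·V²/2g = 0.02548·26341·0.2141 = 143.7 m
Minor: ΣK = 2.82; h_m = ΣK·V²/2g = 0.6037 m
Total H_L = 143.7 + 0.6037 = 144.3 m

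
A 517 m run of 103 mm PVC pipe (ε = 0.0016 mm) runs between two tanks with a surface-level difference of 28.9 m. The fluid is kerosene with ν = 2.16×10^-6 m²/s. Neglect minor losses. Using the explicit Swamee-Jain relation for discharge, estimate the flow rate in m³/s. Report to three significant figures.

Swamee-Jain (Type II): Q = -0.965·√(gD⁵h_f/L)·ln[ε/(3.7D) + √(3.17ν²L/(gD³h_f))]
√(gD⁵h_f/L) = √(9.81·0.103⁵·28.9/517) = 0.002521
ε/(3.7D) = 4.20×10^-6; √(3.17ν²L/(gD³h_f)) = 1.57×10^-4
Q = -0.965·0.002521·ln(1.613×10^-4) = 0.02125 m³/s
Check: V = 2.55 m/s, Re = 1.22×10^5, f = 0.01726, h_f = 28.7 m ≈ 28.9 m ✓

Q ≈ 0.0212 m³/s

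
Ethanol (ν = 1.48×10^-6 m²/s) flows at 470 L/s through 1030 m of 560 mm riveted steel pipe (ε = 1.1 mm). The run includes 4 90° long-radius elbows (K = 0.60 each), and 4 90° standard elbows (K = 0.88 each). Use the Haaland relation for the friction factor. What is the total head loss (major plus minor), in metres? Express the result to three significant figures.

H_L ≈ 9.15 m

V = 4Q/(πD²) = 1.908 m/s; V²/2g = 0.1856 m
Re = 7.22×10^5, ε/D = 0.00196 → f = 0.02358 (Haaland)
Major: h_f = f(L/D)·V²/2g = 0.02358·1839·0.1856 = 8.050 m
Minor: ΣK = 5.92; h_m = ΣK·V²/2g = 1.099 m
Total H_L = 8.050 + 1.099 = 9.149 m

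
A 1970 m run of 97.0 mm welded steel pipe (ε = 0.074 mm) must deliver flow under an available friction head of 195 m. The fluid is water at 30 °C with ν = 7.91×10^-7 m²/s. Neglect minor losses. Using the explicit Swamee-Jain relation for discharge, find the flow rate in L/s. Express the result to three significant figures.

Q ≈ 23.1 L/s

Swamee-Jain (Type II): Q = -0.965·√(gD⁵h_f/L)·ln[ε/(3.7D) + √(3.17ν²L/(gD³h_f))]
√(gD⁵h_f/L) = √(9.81·0.0970⁵·195/1970) = 0.002888
ε/(3.7D) = 2.06×10^-4; √(3.17ν²L/(gD³h_f)) = 4.73×10^-5
Q = -0.965·0.002888·ln(2.535×10^-4) = 0.02307 m³/s
Check: V = 3.12 m/s, Re = 3.83×10^5, f = 0.01946, h_f = 196 m ≈ 195 m ✓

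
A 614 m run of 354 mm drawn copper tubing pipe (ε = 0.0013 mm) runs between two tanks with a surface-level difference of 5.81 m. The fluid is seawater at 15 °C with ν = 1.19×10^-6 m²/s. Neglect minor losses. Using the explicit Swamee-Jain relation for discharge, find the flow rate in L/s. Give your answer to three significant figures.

Q ≈ 226 L/s

Swamee-Jain (Type II): Q = -0.965·√(gD⁵h_f/L)·ln[ε/(3.7D) + √(3.17ν²L/(gD³h_f))]
√(gD⁵h_f/L) = √(9.81·0.354⁵·5.81/614) = 0.02272
ε/(3.7D) = 9.93×10^-7; √(3.17ν²L/(gD³h_f)) = 3.30×10^-5
Q = -0.965·0.02272·ln(3.401×10^-5) = 0.2255 m³/s
Check: V = 2.29 m/s, Re = 6.82×10^5, f = 0.01247, h_f = 5.79 m ≈ 5.81 m ✓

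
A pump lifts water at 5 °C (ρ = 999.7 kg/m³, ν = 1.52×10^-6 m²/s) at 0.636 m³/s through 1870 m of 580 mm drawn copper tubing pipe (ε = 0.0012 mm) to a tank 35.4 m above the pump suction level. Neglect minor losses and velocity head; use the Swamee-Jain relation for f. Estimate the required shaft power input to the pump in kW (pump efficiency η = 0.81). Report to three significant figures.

V = 4Q/(πD²) = 2.407 m/s; Re = 9.19×10^5; ε/D = 2.07×10^-6; f = 0.01182
h_f = f(L/D)V²/2g = 11.26 m
Total head H = z + h_f = 35.4 + 11.26 = 46.66 m
P_hyd = ρgQH = 999.7·9.81·0.636·46.66 = 291.0 kW
P_shaft = P_hyd/η = 291.0/0.81 = 359.3 kW

P_shaft ≈ 359 kW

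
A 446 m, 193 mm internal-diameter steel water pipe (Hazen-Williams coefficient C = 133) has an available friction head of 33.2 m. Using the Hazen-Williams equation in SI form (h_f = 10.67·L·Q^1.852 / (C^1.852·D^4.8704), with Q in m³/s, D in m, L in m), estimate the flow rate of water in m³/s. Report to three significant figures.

Q ≈ 0.120 m³/s

Rearranging: Q = [h_f·C^1.852·D^4.8704 / (10.67·L)]^(1/1.852)
Q = [33.2·133^1.852·0.193^4.8704 / (10.67·446)]^0.540 = 0.1204 m³/s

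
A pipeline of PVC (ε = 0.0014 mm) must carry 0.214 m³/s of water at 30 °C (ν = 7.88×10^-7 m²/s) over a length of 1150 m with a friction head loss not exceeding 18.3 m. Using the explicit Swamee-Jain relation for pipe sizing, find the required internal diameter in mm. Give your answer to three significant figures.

D ≈ 310 mm

Swamee-Jain (Type III): D = 0.66·[ε^1.25·(LQ²/(gh_f))^4.75 + ν·Q^9.4·(L/(gh_f))^5.2]^0.04
LQ²/(gh_f) = 0.2934; L/(gh_f) = 6.406
Term 1 = ε^1.25·(…)^4.75 = 1.42×10^-10; Term 2 = ν·Q^9.4·(…)^5.2 = 6.26×10^-9
D = 0.66·(1.42×10^-10 + 6.26×10^-9)^0.04 = 0.3103 m = 310 mm
Check: V = 2.83 m/s, Re = 1.11×10^6, f = 0.01152, h_f = 17.4 m ≈ 18.3 m ✓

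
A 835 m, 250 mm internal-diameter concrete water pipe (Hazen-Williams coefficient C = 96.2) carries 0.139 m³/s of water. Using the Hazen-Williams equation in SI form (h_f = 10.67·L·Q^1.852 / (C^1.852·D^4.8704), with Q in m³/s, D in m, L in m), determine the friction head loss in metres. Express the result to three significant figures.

h_f = 10.67·835·0.139^1.852 / (96.2^1.852·0.250^4.8704) = 41.89 m

h_f ≈ 41.9 m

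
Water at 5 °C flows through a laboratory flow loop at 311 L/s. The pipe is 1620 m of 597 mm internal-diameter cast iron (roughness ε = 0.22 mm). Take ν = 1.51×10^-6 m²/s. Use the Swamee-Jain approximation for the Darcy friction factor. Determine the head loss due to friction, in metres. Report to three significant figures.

V = 4Q/(πD²) = 4·0.311/(π·0.597²) = 1.111 m/s
Re = VD/ν = 1.111·0.597/1.51×10^-6 = 4.39×10^5 → turbulent
ε/D = 0.22/597 = 3.69×10^-4
Swamee-Jain: f = 0.01703
h_f = f(L/D)V²/(2g) = 0.01703·(1620/0.597)·1.111²/(2·9.81) = 2.908 m

h_f ≈ 2.91 m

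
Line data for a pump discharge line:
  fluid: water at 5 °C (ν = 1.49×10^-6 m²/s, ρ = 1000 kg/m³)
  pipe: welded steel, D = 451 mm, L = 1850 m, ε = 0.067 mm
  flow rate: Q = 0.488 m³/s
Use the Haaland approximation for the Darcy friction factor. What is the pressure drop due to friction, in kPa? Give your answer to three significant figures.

V = 4Q/(πD²) = 4·0.488/(π·0.451²) = 3.055 m/s
Re = VD/ν = 3.055·0.451/1.49×10^-6 = 9.25×10^5 → turbulent
ε/D = 0.067/451 = 1.49×10^-4
Haaland: f = 0.01406
h_f = f(L/D)V²/(2g) = 0.01406·(1850/0.451)·3.055²/(2·9.81) = 27.43 m
Δp = ρg·h_f = 1000·9.81·27.43 = 269.1 kPa

Δp ≈ 269 kPa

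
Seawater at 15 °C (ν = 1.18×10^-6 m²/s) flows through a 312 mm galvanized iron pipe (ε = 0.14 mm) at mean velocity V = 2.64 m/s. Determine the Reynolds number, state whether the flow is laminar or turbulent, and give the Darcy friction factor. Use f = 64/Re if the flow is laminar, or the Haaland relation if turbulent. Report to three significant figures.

Re = VD/ν = 2.640·0.312/1.18×10^-6 = 6.98×10^5
Re > 4000 → turbulent; ε/D = 4.49×10^-4
Haaland: f = 0.01700

Re ≈ 6.98×10^5; turbulent; f ≈ 0.0170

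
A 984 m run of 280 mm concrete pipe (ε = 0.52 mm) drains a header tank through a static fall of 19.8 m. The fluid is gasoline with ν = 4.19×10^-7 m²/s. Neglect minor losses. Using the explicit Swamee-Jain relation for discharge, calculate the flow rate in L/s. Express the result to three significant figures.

Q ≈ 135 L/s

Swamee-Jain (Type II): Q = -0.965·√(gD⁵h_f/L)·ln[ε/(3.7D) + √(3.17ν²L/(gD³h_f))]
√(gD⁵h_f/L) = √(9.81·0.280⁵·19.8/984) = 0.01843
ε/(3.7D) = 5.02×10^-4; √(3.17ν²L/(gD³h_f)) = 1.13×10^-5
Q = -0.965·0.01843·ln(5.133×10^-4) = 0.1347 m³/s
Check: V = 2.19 m/s, Re = 1.46×10^6, f = 0.02316, h_f = 19.9 m ≈ 19.8 m ✓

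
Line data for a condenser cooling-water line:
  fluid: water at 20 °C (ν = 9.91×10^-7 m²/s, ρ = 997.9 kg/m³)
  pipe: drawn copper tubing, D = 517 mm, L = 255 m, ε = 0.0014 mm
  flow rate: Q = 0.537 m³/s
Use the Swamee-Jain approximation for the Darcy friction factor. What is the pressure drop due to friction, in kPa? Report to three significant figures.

Δp ≈ 17.9 kPa

V = 4Q/(πD²) = 4·0.537/(π·0.517²) = 2.558 m/s
Re = VD/ν = 2.558·0.517/9.91×10^-7 = 1.33×10^6 → turbulent
ε/D = 0.0014/517 = 2.71×10^-6
Swamee-Jain: f = 0.01114
h_f = f(L/D)V²/(2g) = 0.01114·(255/0.517)·2.558²/(2·9.81) = 1.833 m
Δp = ρg·h_f = 997.9·9.81·1.833 = 17.95 kPa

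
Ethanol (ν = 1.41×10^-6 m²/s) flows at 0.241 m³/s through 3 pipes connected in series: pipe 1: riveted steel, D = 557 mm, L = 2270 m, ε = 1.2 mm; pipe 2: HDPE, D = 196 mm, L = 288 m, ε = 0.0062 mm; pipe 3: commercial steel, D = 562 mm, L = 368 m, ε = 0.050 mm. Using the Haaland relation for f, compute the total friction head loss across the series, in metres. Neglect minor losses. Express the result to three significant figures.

Pipe 1: V = 0.9890 m/s, Re = 3.91×10^5, ε/D = 0.00215, f = 0.02433, h_1 = f(L/D)V²/2g = 4.943 m
Pipe 2: V = 7.988 m/s, Re = 1.11×10^6, ε/D = 3.16×10^-5, f = 0.01202, h_2 = f(L/D)V²/2g = 57.45 m
Pipe 3: V = 0.9715 m/s, Re = 3.87×10^5, ε/D = 8.90×10^-5, f = 0.01460, h_3 = f(L/D)V²/2g = 0.4600 m
Series → Q common, losses add: H = Σh = 62.86 m

H ≈ 62.9 m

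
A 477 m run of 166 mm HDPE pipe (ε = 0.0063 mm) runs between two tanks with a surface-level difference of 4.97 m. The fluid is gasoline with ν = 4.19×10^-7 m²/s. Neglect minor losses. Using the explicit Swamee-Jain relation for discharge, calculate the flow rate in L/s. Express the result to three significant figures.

Q ≈ 34.7 L/s

Swamee-Jain (Type II): Q = -0.965·√(gD⁵h_f/L)·ln[ε/(3.7D) + √(3.17ν²L/(gD³h_f))]
√(gD⁵h_f/L) = √(9.81·0.166⁵·4.97/477) = 0.003589
ε/(3.7D) = 1.03×10^-5; √(3.17ν²L/(gD³h_f)) = 3.45×10^-5
Q = -0.965·0.003589·ln(4.476×10^-5) = 0.03469 m³/s
Check: V = 1.60 m/s, Re = 6.35×10^5, f = 0.01321, h_f = 4.97 m ≈ 4.97 m ✓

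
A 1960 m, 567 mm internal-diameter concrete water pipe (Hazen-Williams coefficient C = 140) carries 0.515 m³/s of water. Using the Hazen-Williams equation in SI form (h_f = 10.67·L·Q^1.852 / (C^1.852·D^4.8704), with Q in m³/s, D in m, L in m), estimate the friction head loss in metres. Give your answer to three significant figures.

h_f ≈ 10.3 m

h_f = 10.67·1960·0.515^1.852 / (140^1.852·0.567^4.8704) = 10.29 m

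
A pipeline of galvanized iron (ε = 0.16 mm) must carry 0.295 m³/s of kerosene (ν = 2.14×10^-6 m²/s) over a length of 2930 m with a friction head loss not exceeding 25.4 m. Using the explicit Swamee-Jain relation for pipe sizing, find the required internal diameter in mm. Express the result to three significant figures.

D ≈ 434 mm

Swamee-Jain (Type III): D = 0.66·[ε^1.25·(LQ²/(gh_f))^4.75 + ν·Q^9.4·(L/(gh_f))^5.2]^0.04
LQ²/(gh_f) = 1.023; L/(gh_f) = 11.76
Term 1 = ε^1.25·(…)^4.75 = 2.01×10^-5; Term 2 = ν·Q^9.4·(…)^5.2 = 8.18×10^-6
D = 0.66·(2.01×10^-5 + 8.18×10^-6)^0.04 = 0.4341 m = 434 mm
Check: V = 1.99 m/s, Re = 4.04×10^5, f = 0.01713, h_f = 23.4 m ≈ 25.4 m ✓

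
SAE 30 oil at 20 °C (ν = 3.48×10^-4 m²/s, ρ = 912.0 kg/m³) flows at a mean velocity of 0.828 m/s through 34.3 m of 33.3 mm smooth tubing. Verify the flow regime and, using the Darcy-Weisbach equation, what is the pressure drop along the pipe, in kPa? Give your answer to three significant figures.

Δp ≈ 260 kPa

Re = VD/ν = 0.828·0.03330/3.48×10^-4 = 79.2 → laminar (Re < 2300)
f = 64/Re = 0.8078
h_f = f(L/D)V²/(2g) = 0.8078·(34.3/0.03330)·0.828²/(2·9.81) = 29.07 m
Δp = ρg·h_f = 912.0·9.81·29.07 = 260.1 kPa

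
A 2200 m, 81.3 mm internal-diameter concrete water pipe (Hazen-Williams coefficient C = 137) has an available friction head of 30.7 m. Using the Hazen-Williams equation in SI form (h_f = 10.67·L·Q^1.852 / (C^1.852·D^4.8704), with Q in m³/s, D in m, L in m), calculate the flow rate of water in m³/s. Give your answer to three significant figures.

Rearranging: Q = [h_f·C^1.852·D^4.8704 / (10.67·L)]^(1/1.852)
Q = [30.7·137^1.852·0.0813^4.8704 / (10.67·2200)]^0.540 = 0.005171 m³/s

Q ≈ 0.00517 m³/s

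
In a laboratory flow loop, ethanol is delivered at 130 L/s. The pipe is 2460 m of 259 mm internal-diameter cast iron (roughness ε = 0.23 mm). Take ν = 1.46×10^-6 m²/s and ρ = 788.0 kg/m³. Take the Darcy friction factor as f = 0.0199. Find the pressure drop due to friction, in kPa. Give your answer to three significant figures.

Δp ≈ 453 kPa

V = 4Q/(πD²) = 4·0.130/(π·0.259²) = 2.467 m/s
h_f = f(L/D)V²/(2g) = 0.01990·(2460/0.259)·2.467²/(2·9.81) = 58.65 m
Δp = ρg·h_f = 788.0·9.81·58.65 = 453.4 kPa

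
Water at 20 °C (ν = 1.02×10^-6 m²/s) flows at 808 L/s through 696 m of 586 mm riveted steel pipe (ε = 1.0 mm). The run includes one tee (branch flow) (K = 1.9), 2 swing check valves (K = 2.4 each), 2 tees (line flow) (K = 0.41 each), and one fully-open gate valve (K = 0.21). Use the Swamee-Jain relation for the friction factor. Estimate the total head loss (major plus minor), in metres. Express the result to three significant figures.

H_L ≈ 15.8 m

V = 4Q/(πD²) = 2.996 m/s; V²/2g = 0.4575 m
Re = 1.72×10^6, ε/D = 0.00171 → f = 0.02264 (Swamee-Jain)
Major: h_f = f(L/D)·V²/2g = 0.02264·1188·0.4575 = 12.30 m
Minor: ΣK = 7.73; h_m = ΣK·V²/2g = 3.536 m
Total H_L = 12.30 + 3.536 = 15.84 m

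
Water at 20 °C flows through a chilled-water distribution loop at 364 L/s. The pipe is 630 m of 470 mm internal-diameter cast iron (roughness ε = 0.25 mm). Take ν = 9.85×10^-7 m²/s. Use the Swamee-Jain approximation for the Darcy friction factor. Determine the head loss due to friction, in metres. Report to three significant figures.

h_f ≈ 5.27 m

V = 4Q/(πD²) = 4·0.364/(π·0.470²) = 2.098 m/s
Re = VD/ν = 2.098·0.470/9.85×10^-7 = 1.00×10^6 → turbulent
ε/D = 0.25/470 = 5.32×10^-4
Swamee-Jain: f = 0.01751
h_f = f(L/D)V²/(2g) = 0.01751·(630/0.470)·2.098²/(2·9.81) = 5.266 m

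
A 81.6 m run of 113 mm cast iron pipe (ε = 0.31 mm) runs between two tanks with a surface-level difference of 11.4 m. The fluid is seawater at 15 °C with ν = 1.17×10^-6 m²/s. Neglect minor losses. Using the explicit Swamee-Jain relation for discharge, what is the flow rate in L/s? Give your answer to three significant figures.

Swamee-Jain (Type II): Q = -0.965·√(gD⁵h_f/L)·ln[ε/(3.7D) + √(3.17ν²L/(gD³h_f))]
√(gD⁵h_f/L) = √(9.81·0.113⁵·11.4/81.6) = 0.005025
ε/(3.7D) = 7.41×10^-4; √(3.17ν²L/(gD³h_f)) = 4.68×10^-5
Q = -0.965·0.005025·ln(7.883×10^-4) = 0.03465 m³/s
Check: V = 3.46 m/s, Re = 3.34×10^5, f = 0.02609, h_f = 11.5 m ≈ 11.4 m ✓

Q ≈ 34.7 L/s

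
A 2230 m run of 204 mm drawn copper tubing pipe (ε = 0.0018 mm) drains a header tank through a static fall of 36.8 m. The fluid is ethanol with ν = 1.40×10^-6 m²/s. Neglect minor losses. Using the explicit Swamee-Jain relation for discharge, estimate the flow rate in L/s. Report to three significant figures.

Q ≈ 69.9 L/s

Swamee-Jain (Type II): Q = -0.965·√(gD⁵h_f/L)·ln[ε/(3.7D) + √(3.17ν²L/(gD³h_f))]
√(gD⁵h_f/L) = √(9.81·0.204⁵·36.8/2230) = 0.007563
ε/(3.7D) = 2.38×10^-6; √(3.17ν²L/(gD³h_f)) = 6.72×10^-5
Q = -0.965·0.007563·ln(6.962×10^-5) = 0.06986 m³/s
Check: V = 2.14 m/s, Re = 3.11×10^5, f = 0.01438, h_f = 36.6 m ≈ 36.8 m ✓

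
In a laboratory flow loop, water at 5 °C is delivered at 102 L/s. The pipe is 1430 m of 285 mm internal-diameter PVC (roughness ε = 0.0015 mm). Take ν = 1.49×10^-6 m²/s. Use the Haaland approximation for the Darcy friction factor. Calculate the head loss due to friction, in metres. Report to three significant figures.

h_f ≈ 9.37 m

V = 4Q/(πD²) = 4·0.102/(π·0.285²) = 1.599 m/s
Re = VD/ν = 1.599·0.285/1.49×10^-6 = 3.06×10^5 → turbulent
ε/D = 0.0015/285 = 5.26×10^-6
Haaland: f = 0.01433
h_f = f(L/D)V²/(2g) = 0.01433·(1430/0.285)·1.599²/(2·9.81) = 9.371 m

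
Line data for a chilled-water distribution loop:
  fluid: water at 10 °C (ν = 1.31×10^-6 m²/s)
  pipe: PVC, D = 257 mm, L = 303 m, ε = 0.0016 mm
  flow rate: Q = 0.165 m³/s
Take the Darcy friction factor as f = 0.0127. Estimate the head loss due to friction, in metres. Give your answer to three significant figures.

V = 4Q/(πD²) = 4·0.165/(π·0.257²) = 3.181 m/s
h_f = f(L/D)V²/(2g) = 0.01270·(303/0.257)·3.181²/(2·9.81) = 7.721 m

h_f ≈ 7.72 m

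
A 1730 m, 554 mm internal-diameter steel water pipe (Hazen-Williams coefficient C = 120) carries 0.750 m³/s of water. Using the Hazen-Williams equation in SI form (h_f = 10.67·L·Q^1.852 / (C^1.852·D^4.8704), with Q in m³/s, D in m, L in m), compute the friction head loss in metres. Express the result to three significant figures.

h_f = 10.67·1730·0.750^1.852 / (120^1.852·0.554^4.8704) = 27.13 m

h_f ≈ 27.1 m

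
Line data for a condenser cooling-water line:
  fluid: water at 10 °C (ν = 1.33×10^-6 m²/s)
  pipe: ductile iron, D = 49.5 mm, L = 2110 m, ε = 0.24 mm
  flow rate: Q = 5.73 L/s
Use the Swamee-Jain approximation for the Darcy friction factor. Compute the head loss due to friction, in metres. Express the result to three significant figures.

V = 4Q/(πD²) = 4·0.00573/(π·0.0495²) = 2.978 m/s
Re = VD/ν = 2.978·0.0495/1.33×10^-6 = 1.11×10^5 → turbulent
ε/D = 0.24/49.5 = 0.00485
Swamee-Jain: f = 0.03119
h_f = f(L/D)V²/(2g) = 0.03119·(2110/0.0495)·2.978²/(2·9.81) = 600.8 m

h_f ≈ 601 m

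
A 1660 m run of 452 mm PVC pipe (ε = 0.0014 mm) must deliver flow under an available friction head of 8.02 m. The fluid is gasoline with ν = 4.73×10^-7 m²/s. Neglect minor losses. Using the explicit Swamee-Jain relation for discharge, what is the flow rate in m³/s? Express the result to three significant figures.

Swamee-Jain (Type II): Q = -0.965·√(gD⁵h_f/L)·ln[ε/(3.7D) + √(3.17ν²L/(gD³h_f))]
√(gD⁵h_f/L) = √(9.81·0.452⁵·8.02/1660) = 0.02990
ε/(3.7D) = 8.37×10^-7; √(3.17ν²L/(gD³h_f)) = 1.27×10^-5
Q = -0.965·0.02990·ln(1.357×10^-5) = 0.3234 m³/s
Check: V = 2.02 m/s, Re = 1.93×10^6, f = 0.01054, h_f = 8.02 m ≈ 8.02 m ✓

Q ≈ 0.323 m³/s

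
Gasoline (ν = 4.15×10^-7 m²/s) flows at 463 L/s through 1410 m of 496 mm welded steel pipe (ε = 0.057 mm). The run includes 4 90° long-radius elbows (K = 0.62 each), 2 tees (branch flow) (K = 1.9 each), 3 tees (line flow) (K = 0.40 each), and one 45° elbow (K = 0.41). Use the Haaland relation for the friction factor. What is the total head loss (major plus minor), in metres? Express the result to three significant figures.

H_L ≈ 13.0 m

V = 4Q/(πD²) = 2.396 m/s; V²/2g = 0.2927 m
Re = 2.86×10^6, ε/D = 1.15×10^-4 → f = 0.01281 (Haaland)
Major: h_f = f(L/D)·V²/2g = 0.01281·2843·0.2927 = 10.65 m
Minor: ΣK = 7.89; h_m = ΣK·V²/2g = 2.309 m
Total H_L = 10.65 + 2.309 = 12.96 m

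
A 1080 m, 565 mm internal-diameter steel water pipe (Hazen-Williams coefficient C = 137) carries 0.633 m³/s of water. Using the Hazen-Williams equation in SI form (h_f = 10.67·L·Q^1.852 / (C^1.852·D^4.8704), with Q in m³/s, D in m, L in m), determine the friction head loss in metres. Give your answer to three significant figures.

h_f = 10.67·1080·0.633^1.852 / (137^1.852·0.565^4.8704) = 8.794 m

h_f ≈ 8.79 m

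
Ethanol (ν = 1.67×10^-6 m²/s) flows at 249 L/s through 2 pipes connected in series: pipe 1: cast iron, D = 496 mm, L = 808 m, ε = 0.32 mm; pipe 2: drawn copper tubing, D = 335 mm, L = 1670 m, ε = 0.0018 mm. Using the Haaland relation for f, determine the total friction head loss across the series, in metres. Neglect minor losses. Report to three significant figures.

H ≈ 28.6 m

Pipe 1: V = 1.289 m/s, Re = 3.83×10^5, ε/D = 6.45×10^-4, f = 0.01864, h_1 = f(L/D)V²/2g = 2.571 m
Pipe 2: V = 2.825 m/s, Re = 5.67×10^5, ε/D = 5.37×10^-6, f = 0.01284, h_2 = f(L/D)V²/2g = 26.04 m
Series → Q common, losses add: H = Σh = 28.61 m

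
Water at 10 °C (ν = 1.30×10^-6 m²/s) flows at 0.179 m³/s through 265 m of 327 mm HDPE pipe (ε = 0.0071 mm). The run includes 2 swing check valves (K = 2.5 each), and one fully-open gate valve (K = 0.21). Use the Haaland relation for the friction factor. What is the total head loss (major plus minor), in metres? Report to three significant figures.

V = 4Q/(πD²) = 2.131 m/s; V²/2g = 0.2315 m
Re = 5.36×10^5, ε/D = 2.17×10^-5 → f = 0.01317 (Haaland)
Major: h_f = f(L/D)·V²/2g = 0.01317·810.4·0.2315 = 2.472 m
Minor: ΣK = 5.21; h_m = ΣK·V²/2g = 1.206 m
Total H_L = 2.472 + 1.206 = 3.678 m

H_L ≈ 3.68 m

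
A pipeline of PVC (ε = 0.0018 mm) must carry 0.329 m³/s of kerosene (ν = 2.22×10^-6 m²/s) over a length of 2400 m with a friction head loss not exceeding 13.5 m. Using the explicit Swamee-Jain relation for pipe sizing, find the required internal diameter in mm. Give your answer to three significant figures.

Swamee-Jain (Type III): D = 0.66·[ε^1.25·(LQ²/(gh_f))^4.75 + ν·Q^9.4·(L/(gh_f))^5.2]^0.04
LQ²/(gh_f) = 1.962; L/(gh_f) = 18.12
Term 1 = ε^1.25·(…)^4.75 = 1.62×10^-6; Term 2 = ν·Q^9.4·(…)^5.2 = 2.24×10^-4
D = 0.66·(1.62×10^-6 + 2.24×10^-4)^0.04 = 0.4717 m = 472 mm
Check: V = 1.88 m/s, Re = 4.00×10^5, f = 0.01368, h_f = 12.6 m ≈ 13.5 m ✓

D ≈ 472 mm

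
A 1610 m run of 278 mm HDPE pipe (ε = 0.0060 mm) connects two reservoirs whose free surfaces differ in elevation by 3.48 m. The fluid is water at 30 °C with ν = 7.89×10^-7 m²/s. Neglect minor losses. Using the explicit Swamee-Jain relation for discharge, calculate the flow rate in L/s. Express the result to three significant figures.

Q ≈ 54.6 L/s

Swamee-Jain (Type II): Q = -0.965·√(gD⁵h_f/L)·ln[ε/(3.7D) + √(3.17ν²L/(gD³h_f))]
√(gD⁵h_f/L) = √(9.81·0.278⁵·3.48/1610) = 0.005934
ε/(3.7D) = 5.83×10^-6; √(3.17ν²L/(gD³h_f)) = 6.58×10^-5
Q = -0.965·0.005934·ln(7.165×10^-5) = 0.05465 m³/s
Check: V = 0.900 m/s, Re = 3.17×10^5, f = 0.01448, h_f = 3.47 m ≈ 3.48 m ✓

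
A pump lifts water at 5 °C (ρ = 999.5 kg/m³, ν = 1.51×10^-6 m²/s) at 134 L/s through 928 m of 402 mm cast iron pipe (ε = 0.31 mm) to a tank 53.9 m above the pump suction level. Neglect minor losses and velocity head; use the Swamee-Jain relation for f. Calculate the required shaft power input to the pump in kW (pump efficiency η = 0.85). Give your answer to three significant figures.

P_shaft ≈ 87.3 kW

V = 4Q/(πD²) = 1.056 m/s; Re = 2.81×10^5; ε/D = 7.71×10^-4; f = 0.01981
h_f = f(L/D)V²/2g = 2.597 m
Total head H = z + h_f = 53.9 + 2.597 = 56.50 m
P_hyd = ρgQH = 999.5·9.81·0.134·56.50 = 74.23 kW
P_shaft = P_hyd/η = 74.23/0.85 = 87.33 kW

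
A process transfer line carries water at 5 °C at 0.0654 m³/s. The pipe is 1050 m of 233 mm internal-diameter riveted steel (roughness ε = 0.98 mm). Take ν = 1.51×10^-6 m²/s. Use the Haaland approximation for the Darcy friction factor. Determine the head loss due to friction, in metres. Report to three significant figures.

h_f ≈ 15.8 m

V = 4Q/(πD²) = 4·0.0654/(π·0.233²) = 1.534 m/s
Re = VD/ν = 1.534·0.233/1.51×10^-6 = 2.37×10^5 → turbulent
ε/D = 0.98/233 = 0.00421
Haaland: f = 0.02930
h_f = f(L/D)V²/(2g) = 0.02930·(1050/0.233)·1.534²/(2·9.81) = 15.84 m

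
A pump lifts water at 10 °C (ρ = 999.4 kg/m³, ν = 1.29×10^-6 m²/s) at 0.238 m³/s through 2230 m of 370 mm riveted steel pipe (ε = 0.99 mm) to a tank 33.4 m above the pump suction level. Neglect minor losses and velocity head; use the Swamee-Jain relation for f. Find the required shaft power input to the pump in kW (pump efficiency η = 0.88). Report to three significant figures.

V = 4Q/(πD²) = 2.214 m/s; Re = 6.35×10^5; ε/D = 0.00268; f = 0.02567
h_f = f(L/D)V²/2g = 38.64 m
Total head H = z + h_f = 33.4 + 38.64 = 72.04 m
P_hyd = ρgQH = 999.4·9.81·0.238·72.04 = 168.1 kW
P_shaft = P_hyd/η = 168.1/0.88 = 191.0 kW

P_shaft ≈ 191 kW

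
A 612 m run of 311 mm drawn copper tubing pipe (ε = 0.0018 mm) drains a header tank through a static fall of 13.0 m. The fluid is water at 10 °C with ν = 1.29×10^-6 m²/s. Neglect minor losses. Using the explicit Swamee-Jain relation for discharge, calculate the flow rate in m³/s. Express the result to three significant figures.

Q ≈ 0.247 m³/s

Swamee-Jain (Type II): Q = -0.965·√(gD⁵h_f/L)·ln[ε/(3.7D) + √(3.17ν²L/(gD³h_f))]
√(gD⁵h_f/L) = √(9.81·0.311⁵·13.0/612) = 0.02462
ε/(3.7D) = 1.56×10^-6; √(3.17ν²L/(gD³h_f)) = 2.90×10^-5
Q = -0.965·0.02462·ln(3.057×10^-5) = 0.2470 m³/s
Check: V = 3.25 m/s, Re = 7.84×10^5, f = 0.01222, h_f = 13.0 m ≈ 13.0 m ✓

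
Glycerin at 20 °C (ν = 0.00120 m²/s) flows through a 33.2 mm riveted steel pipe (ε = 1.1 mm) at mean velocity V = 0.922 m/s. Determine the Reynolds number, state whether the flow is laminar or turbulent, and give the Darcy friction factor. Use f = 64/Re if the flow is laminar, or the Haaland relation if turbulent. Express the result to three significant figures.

Re = VD/ν = 0.9220·0.0332/0.00120 = 25.5
Re < 2300 → laminar → f = 64/Re = 2.509

Re ≈ 25.5; laminar; f = 64/Re ≈ 2.51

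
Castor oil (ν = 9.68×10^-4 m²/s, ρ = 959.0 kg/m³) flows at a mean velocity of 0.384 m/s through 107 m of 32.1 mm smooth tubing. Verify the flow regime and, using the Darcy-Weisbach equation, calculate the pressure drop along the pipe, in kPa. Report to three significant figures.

Re = VD/ν = 0.384·0.03210/9.68×10^-4 = 12.7 → laminar (Re < 2300)
f = 64/Re = 5.026
h_f = f(L/D)V²/(2g) = 5.026·(107/0.03210)·0.384²/(2·9.81) = 125.9 m
Δp = ρg·h_f = 959.0·9.81·125.9 = 1185 kPa

Δp ≈ 1180 kPa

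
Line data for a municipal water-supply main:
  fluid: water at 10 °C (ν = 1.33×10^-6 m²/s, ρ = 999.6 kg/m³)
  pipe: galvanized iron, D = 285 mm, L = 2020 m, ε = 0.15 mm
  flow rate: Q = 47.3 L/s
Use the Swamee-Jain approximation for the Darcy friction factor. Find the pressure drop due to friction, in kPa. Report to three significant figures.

Δp ≈ 37.9 kPa

V = 4Q/(πD²) = 4·0.0473/(π·0.285²) = 0.7414 m/s
Re = VD/ν = 0.7414·0.285/1.33×10^-6 = 1.59×10^5 → turbulent
ε/D = 0.15/285 = 5.26×10^-4
Swamee-Jain: f = 0.01949
h_f = f(L/D)V²/(2g) = 0.01949·(2020/0.285)·0.7414²/(2·9.81) = 3.870 m
Δp = ρg·h_f = 999.6·9.81·3.870 = 37.95 kPa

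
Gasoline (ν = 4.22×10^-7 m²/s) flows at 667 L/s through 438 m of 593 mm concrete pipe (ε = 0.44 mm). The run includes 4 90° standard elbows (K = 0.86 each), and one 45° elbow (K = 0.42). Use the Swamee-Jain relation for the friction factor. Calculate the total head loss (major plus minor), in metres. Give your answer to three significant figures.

H_L ≈ 5.20 m

V = 4Q/(πD²) = 2.415 m/s; V²/2g = 0.2973 m
Re = 3.39×10^6, ε/D = 7.42×10^-4 → f = 0.01844 (Swamee-Jain)
Major: h_f = f(L/D)·V²/2g = 0.01844·738.6·0.2973 = 4.050 m
Minor: ΣK = 3.86; h_m = ΣK·V²/2g = 1.147 m
Total H_L = 4.050 + 1.147 = 5.197 m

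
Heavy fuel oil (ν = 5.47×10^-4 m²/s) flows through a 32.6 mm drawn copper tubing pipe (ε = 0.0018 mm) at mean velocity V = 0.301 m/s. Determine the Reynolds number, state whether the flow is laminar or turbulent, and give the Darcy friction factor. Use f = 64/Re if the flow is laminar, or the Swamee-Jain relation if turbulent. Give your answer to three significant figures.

Re = VD/ν = 0.3010·0.0326/5.47×10^-4 = 17.9
Re < 2300 → laminar → f = 64/Re = 3.568

Re ≈ 17.9; laminar; f = 64/Re ≈ 3.57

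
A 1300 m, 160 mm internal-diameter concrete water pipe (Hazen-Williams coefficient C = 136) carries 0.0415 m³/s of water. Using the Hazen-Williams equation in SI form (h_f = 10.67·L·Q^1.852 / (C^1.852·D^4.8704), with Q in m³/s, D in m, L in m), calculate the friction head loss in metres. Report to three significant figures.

h_f ≈ 32.2 m

h_f = 10.67·1300·0.0415^1.852 / (136^1.852·0.160^4.8704) = 32.19 m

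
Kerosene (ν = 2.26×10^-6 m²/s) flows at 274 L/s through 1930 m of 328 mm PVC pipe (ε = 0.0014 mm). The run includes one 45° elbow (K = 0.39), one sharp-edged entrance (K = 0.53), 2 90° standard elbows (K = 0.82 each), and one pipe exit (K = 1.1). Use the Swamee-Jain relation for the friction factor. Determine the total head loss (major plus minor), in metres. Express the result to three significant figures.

V = 4Q/(πD²) = 3.243 m/s; V²/2g = 0.5360 m
Re = 4.71×10^5, ε/D = 4.27×10^-6 → f = 0.01330 (Swamee-Jain)
Major: h_f = f(L/D)·V²/2g = 0.01330·5884·0.5360 = 41.94 m
Minor: ΣK = 3.66; h_m = ΣK·V²/2g = 1.962 m
Total H_L = 41.94 + 1.962 = 43.91 m

H_L ≈ 43.9 m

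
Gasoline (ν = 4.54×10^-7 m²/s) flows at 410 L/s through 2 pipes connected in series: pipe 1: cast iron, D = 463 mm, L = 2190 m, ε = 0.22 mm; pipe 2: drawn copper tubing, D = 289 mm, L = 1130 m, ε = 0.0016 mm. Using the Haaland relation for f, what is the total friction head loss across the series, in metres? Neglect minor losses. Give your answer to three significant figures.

Pipe 1: V = 2.435 m/s, Re = 2.48×10^6, ε/D = 4.75×10^-4, f = 0.01673, h_1 = f(L/D)V²/2g = 23.92 m
Pipe 2: V = 6.250 m/s, Re = 3.98×10^6, ε/D = 5.54×10^-6, f = 0.009558, h_2 = f(L/D)V²/2g = 74.41 m
Series → Q common, losses add: H = Σh = 98.33 m

H ≈ 98.3 m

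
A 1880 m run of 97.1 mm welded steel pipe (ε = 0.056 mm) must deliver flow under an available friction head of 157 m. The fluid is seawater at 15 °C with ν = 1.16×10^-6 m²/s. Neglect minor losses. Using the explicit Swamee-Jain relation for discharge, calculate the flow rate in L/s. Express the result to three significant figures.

Swamee-Jain (Type II): Q = -0.965·√(gD⁵h_f/L)·ln[ε/(3.7D) + √(3.17ν²L/(gD³h_f))]
√(gD⁵h_f/L) = √(9.81·0.0971⁵·157/1880) = 0.002659
ε/(3.7D) = 1.56×10^-4; √(3.17ν²L/(gD³h_f)) = 7.54×10^-5
Q = -0.965·0.002659·ln(2.313×10^-4) = 0.02148 m³/s
Check: V = 2.90 m/s, Re = 2.43×10^5, f = 0.01903, h_f = 158 m ≈ 157 m ✓

Q ≈ 21.5 L/s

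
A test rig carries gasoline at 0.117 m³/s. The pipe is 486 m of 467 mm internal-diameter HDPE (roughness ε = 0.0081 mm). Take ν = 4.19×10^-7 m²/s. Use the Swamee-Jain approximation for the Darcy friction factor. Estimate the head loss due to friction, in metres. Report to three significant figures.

h_f ≈ 0.310 m

V = 4Q/(πD²) = 4·0.117/(π·0.467²) = 0.6831 m/s
Re = VD/ν = 0.6831·0.467/4.19×10^-7 = 7.61×10^5 → turbulent
ε/D = 0.0081/467 = 1.73×10^-5
Swamee-Jain: f = 0.01251
h_f = f(L/D)V²/(2g) = 0.01251·(486/0.467)·0.6831²/(2·9.81) = 0.3097 m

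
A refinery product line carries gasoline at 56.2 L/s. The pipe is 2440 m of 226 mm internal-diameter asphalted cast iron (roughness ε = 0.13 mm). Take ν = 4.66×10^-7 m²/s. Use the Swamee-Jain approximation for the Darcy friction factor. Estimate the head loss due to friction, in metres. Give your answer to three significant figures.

V = 4Q/(πD²) = 4·0.0562/(π·0.226²) = 1.401 m/s
Re = VD/ν = 1.401·0.226/4.66×10^-7 = 6.79×10^5 → turbulent
ε/D = 0.13/226 = 5.75×10^-4
Swamee-Jain: f = 0.01801
h_f = f(L/D)V²/(2g) = 0.01801·(2440/0.226)·1.401²/(2·9.81) = 19.45 m

h_f ≈ 19.4 m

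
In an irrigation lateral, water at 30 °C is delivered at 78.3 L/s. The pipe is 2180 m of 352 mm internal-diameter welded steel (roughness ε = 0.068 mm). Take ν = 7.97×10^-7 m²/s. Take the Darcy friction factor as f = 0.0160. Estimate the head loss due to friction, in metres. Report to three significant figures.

h_f ≈ 3.27 m

V = 4Q/(πD²) = 4·0.0783/(π·0.352²) = 0.8046 m/s
h_f = f(L/D)V²/(2g) = 0.01600·(2180/0.352)·0.8046²/(2·9.81) = 3.270 m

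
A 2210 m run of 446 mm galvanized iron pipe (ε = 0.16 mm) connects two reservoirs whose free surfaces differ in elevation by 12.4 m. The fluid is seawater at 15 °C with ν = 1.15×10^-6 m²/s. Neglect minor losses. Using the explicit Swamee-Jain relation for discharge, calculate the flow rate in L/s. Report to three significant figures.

Swamee-Jain (Type II): Q = -0.965·√(gD⁵h_f/L)·ln[ε/(3.7D) + √(3.17ν²L/(gD³h_f))]
√(gD⁵h_f/L) = √(9.81·0.446⁵·12.4/2210) = 0.03117
ε/(3.7D) = 9.70×10^-5; √(3.17ν²L/(gD³h_f)) = 2.93×10^-5
Q = -0.965·0.03117·ln(1.263×10^-4) = 0.2700 m³/s
Check: V = 1.73 m/s, Re = 6.70×10^5, f = 0.01655, h_f = 12.5 m ≈ 12.4 m ✓

Q ≈ 270 L/s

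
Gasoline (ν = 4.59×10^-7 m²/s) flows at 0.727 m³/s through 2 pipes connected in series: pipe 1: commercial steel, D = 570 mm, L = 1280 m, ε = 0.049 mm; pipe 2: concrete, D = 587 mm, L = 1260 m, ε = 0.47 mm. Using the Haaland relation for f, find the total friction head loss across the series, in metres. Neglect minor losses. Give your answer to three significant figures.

Pipe 1: V = 2.849 m/s, Re = 3.54×10^6, ε/D = 8.60×10^-5, f = 0.01215, h_1 = f(L/D)V²/2g = 11.29 m
Pipe 2: V = 2.686 m/s, Re = 3.44×10^6, ε/D = 8.01×10^-4, f = 0.01874, h_2 = f(L/D)V²/2g = 14.80 m
Series → Q common, losses add: H = Σh = 26.09 m

H ≈ 26.1 m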